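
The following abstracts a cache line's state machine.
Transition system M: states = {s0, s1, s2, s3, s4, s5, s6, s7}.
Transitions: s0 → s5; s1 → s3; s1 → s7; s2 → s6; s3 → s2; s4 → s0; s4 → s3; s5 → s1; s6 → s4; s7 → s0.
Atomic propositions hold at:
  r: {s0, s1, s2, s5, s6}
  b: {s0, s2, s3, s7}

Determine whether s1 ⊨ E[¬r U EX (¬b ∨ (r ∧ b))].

No

Sat(¬r) = {s3, s4, s7}
Sat(¬b) = {s1, s4, s5, s6}
Sat(r ∧ b) = {s0, s2}
Sat(¬b ∨ (r ∧ b)) = {s0, s1, s2, s4, s5, s6}
Sat(EX (¬b ∨ (r ∧ b))) = {s : some successor in {s0, s1, s2, s4, s5, s6}} = {s0, s2, s3, s4, s5, s6, s7}
E[¬r U EX (¬b ∨ (r ∧ b))]: least fixpoint, start Z0 = Sat(EX (¬b ∨ (r ∧ b))) = {s0, s2, s3, s4, s5, s6, s7}, add states in Sat(¬r) with some successor in Z. Already a fixed point.
Sat(E[¬r U EX (¬b ∨ (r ∧ b))]) = {s0, s2, s3, s4, s5, s6, s7}
s1 ∉ Sat(E[¬r U EX (¬b ∨ (r ∧ b))]) = {s0, s2, s3, s4, s5, s6, s7}, so the formula does not hold at s1.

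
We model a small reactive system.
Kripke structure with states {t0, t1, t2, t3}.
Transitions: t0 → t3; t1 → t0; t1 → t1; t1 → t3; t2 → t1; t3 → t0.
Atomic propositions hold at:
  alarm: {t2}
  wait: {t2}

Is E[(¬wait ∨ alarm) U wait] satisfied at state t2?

Sat(¬wait) = {t0, t1, t3}
Sat(¬wait ∨ alarm) = {t0, t1, t2, t3}
E[(¬wait ∨ alarm) U wait]: least fixpoint, start Z0 = Sat(wait) = {t2}, add states in Sat(¬wait ∨ alarm) with some successor in Z. Already a fixed point.
Sat(E[(¬wait ∨ alarm) U wait]) = {t2}
t2 ∈ Sat(E[(¬wait ∨ alarm) U wait]) = {t2}, so the formula holds at t2.

Yes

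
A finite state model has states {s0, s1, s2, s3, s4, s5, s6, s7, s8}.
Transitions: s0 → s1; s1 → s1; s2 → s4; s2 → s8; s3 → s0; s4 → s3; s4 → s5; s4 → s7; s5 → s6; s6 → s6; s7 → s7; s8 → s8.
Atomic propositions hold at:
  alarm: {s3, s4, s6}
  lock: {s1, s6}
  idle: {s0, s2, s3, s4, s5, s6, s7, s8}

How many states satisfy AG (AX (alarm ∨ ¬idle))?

4

Sat(¬idle) = {s1}
Sat(alarm ∨ ¬idle) = {s1, s3, s4, s6}
Sat(AX (alarm ∨ ¬idle)) = {s : every successor in {s1, s3, s4, s6}} = {s0, s1, s5, s6}
AG (AX (alarm ∨ ¬idle)): greatest fixpoint, start Z0 = {s0, s1, s5, s6}, keep only states in Sat with every successor in Z. Already a fixed point.
Sat(AG (AX (alarm ∨ ¬idle))) = {s0, s1, s5, s6}
|Sat(AG (AX (alarm ∨ ¬idle)))| = |{s0, s1, s5, s6}| = 4.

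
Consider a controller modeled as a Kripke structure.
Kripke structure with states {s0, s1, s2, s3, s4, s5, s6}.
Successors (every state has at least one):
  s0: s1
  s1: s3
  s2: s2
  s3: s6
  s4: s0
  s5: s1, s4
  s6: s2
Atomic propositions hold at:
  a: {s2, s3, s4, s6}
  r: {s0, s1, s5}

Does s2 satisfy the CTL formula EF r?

EF r: least fixpoint, start Z0 = {s0, s1, s5}, add states with some successor in Z. Z1 = {s0, s1, s4, s5}; fixed.
Sat(EF r) = {s0, s1, s4, s5}
s2 ∉ Sat(EF r) = {s0, s1, s4, s5}, so the formula does not hold at s2.

No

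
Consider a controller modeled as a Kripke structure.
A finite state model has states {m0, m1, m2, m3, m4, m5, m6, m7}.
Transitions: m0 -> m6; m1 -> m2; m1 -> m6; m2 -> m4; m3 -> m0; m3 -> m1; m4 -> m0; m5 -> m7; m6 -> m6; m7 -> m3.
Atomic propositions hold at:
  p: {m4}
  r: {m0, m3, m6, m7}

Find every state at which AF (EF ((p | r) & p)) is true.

{m1, m2, m3, m4, m5, m7}

Sat(p | r) = {m0, m3, m4, m6, m7}
Sat((p | r) & p) = {m4}
EF ((p | r) & p): least fixpoint, start Z0 = {m4}, add states with some successor in Z. Z1 = {m2, m4}; Z2 = {m1, m2, m4}; Z3 = {m1, m2, m3, m4}; Z4 = {m1, m2, m3, m4, m7}; Z5 = {m1, m2, m3, m4, m5, m7}; fixed.
Sat(EF ((p | r) & p)) = {m1, m2, m3, m4, m5, m7}
AF (EF ((p | r) & p)): least fixpoint, start Z0 = {m1, m2, m3, m4, m5, m7}, add states with every successor in Z. Already a fixed point.
Sat(AF (EF ((p | r) & p))) = {m1, m2, m3, m4, m5, m7}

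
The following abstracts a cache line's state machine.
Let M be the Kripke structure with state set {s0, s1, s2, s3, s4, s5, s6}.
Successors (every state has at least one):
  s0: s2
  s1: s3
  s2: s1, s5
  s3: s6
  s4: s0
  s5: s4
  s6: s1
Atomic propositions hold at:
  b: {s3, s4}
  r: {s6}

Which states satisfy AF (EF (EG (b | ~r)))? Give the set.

{s0, s2, s4, s5}

Sat(~r) = {s0, s1, s2, s3, s4, s5}
Sat(b | ~r) = {s0, s1, s2, s3, s4, s5}
EG (b | ~r): greatest fixpoint, start Z0 = {s0, s1, s2, s3, s4, s5}, keep only states in Sat with some successor in Z. Z1 = {s0, s1, s2, s4, s5}; Z2 = {s0, s2, s4, s5}; fixed.
Sat(EG (b | ~r)) = {s0, s2, s4, s5}
EF (EG (b | ~r)): least fixpoint, start Z0 = {s0, s2, s4, s5}, add states with some successor in Z. Already a fixed point.
Sat(EF (EG (b | ~r))) = {s0, s2, s4, s5}
AF (EF (EG (b | ~r))): least fixpoint, start Z0 = {s0, s2, s4, s5}, add states with every successor in Z. Already a fixed point.
Sat(AF (EF (EG (b | ~r)))) = {s0, s2, s4, s5}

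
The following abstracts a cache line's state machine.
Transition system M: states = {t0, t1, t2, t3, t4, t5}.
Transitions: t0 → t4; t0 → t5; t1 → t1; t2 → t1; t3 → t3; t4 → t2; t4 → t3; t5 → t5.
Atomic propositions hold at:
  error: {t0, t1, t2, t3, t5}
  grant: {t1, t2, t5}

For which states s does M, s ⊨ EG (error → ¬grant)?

{t0, t3, t4}

Sat(¬grant) = {t0, t3, t4}
Sat(error → ¬grant) = {t0, t3, t4}
EG (error → ¬grant): greatest fixpoint, start Z0 = {t0, t3, t4}, keep only states in Sat with some successor in Z. Already a fixed point.
Sat(EG (error → ¬grant)) = {t0, t3, t4}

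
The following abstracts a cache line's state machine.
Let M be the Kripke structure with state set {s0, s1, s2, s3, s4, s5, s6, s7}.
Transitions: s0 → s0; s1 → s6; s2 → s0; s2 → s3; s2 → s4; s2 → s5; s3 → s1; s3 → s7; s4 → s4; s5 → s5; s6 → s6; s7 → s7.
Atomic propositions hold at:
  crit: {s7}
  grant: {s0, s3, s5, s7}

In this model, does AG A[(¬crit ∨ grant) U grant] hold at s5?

Yes

Sat(¬crit) = {s0, s1, s2, s3, s4, s5, s6}
Sat(¬crit ∨ grant) = {s0, s1, s2, s3, s4, s5, s6, s7}
A[(¬crit ∨ grant) U grant]: least fixpoint, start Z0 = Sat(grant) = {s0, s3, s5, s7}, add states in Sat(¬crit ∨ grant) with every successor in Z. Already a fixed point.
Sat(A[(¬crit ∨ grant) U grant]) = {s0, s3, s5, s7}
AG A[(¬crit ∨ grant) U grant]: greatest fixpoint, start Z0 = {s0, s3, s5, s7}, keep only states in Sat with every successor in Z. Z1 = {s0, s5, s7}; fixed.
Sat(AG A[(¬crit ∨ grant) U grant]) = {s0, s5, s7}
s5 ∈ Sat(AG A[(¬crit ∨ grant) U grant]) = {s0, s5, s7}, so the formula holds at s5.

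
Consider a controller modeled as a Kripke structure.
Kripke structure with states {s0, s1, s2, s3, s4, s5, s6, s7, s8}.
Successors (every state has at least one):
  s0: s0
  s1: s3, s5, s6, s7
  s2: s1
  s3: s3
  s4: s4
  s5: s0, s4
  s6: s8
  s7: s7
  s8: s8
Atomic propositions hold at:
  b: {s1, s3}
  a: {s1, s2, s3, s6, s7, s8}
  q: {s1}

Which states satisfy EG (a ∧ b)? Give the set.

{s1, s3}

Sat(a ∧ b) = {s1, s3}
EG (a ∧ b): greatest fixpoint, start Z0 = {s1, s3}, keep only states in Sat with some successor in Z. Already a fixed point.
Sat(EG (a ∧ b)) = {s1, s3}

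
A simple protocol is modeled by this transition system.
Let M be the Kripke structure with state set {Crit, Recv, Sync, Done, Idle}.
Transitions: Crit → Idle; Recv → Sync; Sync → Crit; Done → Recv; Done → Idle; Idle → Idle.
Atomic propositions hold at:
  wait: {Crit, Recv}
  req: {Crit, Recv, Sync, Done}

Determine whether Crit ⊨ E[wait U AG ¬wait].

Yes

Sat(¬wait) = {Sync, Done, Idle}
AG ¬wait: greatest fixpoint, start Z0 = {Sync, Done, Idle}, keep only states in Sat with every successor in Z. Z1 = {Idle}; fixed.
Sat(AG ¬wait) = {Idle}
E[wait U AG ¬wait]: least fixpoint, start Z0 = Sat(AG ¬wait) = {Idle}, add states in Sat(wait) with some successor in Z. Z1 = {Crit, Idle}; fixed.
Sat(E[wait U AG ¬wait]) = {Crit, Idle}
Crit ∈ Sat(E[wait U AG ¬wait]) = {Crit, Idle}, so the formula holds at Crit.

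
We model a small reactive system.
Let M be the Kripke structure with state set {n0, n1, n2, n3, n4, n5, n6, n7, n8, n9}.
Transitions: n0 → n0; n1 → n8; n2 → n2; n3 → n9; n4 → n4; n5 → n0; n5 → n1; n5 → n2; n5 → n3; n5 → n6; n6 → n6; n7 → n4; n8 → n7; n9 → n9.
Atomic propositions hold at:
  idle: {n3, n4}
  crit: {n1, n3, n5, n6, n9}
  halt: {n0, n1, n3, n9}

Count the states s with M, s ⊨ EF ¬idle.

Sat(¬idle) = {n0, n1, n2, n5, n6, n7, n8, n9}
EF ¬idle: least fixpoint, start Z0 = {n0, n1, n2, n5, n6, n7, n8, n9}, add states with some successor in Z. Z1 = {n0, n1, n2, n3, n5, n6, n7, n8, n9}; fixed.
Sat(EF ¬idle) = {n0, n1, n2, n3, n5, n6, n7, n8, n9}
|Sat(EF ¬idle)| = |{n0, n1, n2, n3, n5, n6, n7, n8, n9}| = 9.

9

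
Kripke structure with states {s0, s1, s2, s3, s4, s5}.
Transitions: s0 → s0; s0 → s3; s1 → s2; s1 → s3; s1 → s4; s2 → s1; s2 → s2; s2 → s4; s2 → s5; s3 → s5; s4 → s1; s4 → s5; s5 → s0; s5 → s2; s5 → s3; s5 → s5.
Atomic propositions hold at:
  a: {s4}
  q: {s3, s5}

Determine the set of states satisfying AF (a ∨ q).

{s3, s4, s5}

Sat(a ∨ q) = {s3, s4, s5}
AF (a ∨ q): least fixpoint, start Z0 = {s3, s4, s5}, add states with every successor in Z. Already a fixed point.
Sat(AF (a ∨ q)) = {s3, s4, s5}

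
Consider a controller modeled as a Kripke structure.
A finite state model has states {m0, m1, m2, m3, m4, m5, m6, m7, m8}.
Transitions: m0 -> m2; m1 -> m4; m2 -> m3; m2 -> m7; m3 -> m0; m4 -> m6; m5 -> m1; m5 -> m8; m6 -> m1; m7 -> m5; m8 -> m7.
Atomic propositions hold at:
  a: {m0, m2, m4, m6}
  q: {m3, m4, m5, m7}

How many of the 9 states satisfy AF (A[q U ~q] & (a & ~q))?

Sat(~q) = {m0, m1, m2, m6, m8}
A[q U ~q]: least fixpoint, start Z0 = Sat(~q) = {m0, m1, m2, m6, m8}, add states in Sat(q) with every successor in Z. Z1 = {m0, m1, m2, m3, m4, m5, m6, m8}; Z2 = {m0, m1, m2, m3, m4, m5, m6, m7, m8}; fixed.
Sat(A[q U ~q]) = {m0, m1, m2, m3, m4, m5, m6, m7, m8}
Sat(a & ~q) = {m0, m2, m6}
Sat(A[q U ~q] & (a & ~q)) = {m0, m2, m6}
AF (A[q U ~q] & (a & ~q)): least fixpoint, start Z0 = {m0, m2, m6}, add states with every successor in Z. Z1 = {m0, m2, m3, m4, m6}; Z2 = {m0, m1, m2, m3, m4, m6}; fixed.
Sat(AF (A[q U ~q] & (a & ~q))) = {m0, m1, m2, m3, m4, m6}
|Sat(AF (A[q U ~q] & (a & ~q)))| = |{m0, m1, m2, m3, m4, m6}| = 6.

6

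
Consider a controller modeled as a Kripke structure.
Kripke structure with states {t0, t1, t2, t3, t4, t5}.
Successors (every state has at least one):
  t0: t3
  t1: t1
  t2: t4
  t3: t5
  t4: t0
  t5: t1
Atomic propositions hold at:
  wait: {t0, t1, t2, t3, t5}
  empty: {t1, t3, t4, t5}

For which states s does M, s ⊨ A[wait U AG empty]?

AG empty: greatest fixpoint, start Z0 = {t1, t3, t4, t5}, keep only states in Sat with every successor in Z. Z1 = {t1, t3, t5}; fixed.
Sat(AG empty) = {t1, t3, t5}
A[wait U AG empty]: least fixpoint, start Z0 = Sat(AG empty) = {t1, t3, t5}, add states in Sat(wait) with every successor in Z. Z1 = {t0, t1, t3, t5}; fixed.
Sat(A[wait U AG empty]) = {t0, t1, t3, t5}

{t0, t1, t3, t5}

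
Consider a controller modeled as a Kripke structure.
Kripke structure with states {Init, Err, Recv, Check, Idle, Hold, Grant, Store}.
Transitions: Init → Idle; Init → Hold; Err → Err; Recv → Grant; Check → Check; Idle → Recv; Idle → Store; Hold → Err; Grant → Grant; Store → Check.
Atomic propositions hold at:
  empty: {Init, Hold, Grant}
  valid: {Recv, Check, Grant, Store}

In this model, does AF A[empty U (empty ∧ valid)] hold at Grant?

Yes

Sat(empty ∧ valid) = {Grant}
A[empty U (empty ∧ valid)]: least fixpoint, start Z0 = Sat((empty ∧ valid)) = {Grant}, add states in Sat(empty) with every successor in Z. Already a fixed point.
Sat(A[empty U (empty ∧ valid)]) = {Grant}
AF A[empty U (empty ∧ valid)]: least fixpoint, start Z0 = {Grant}, add states with every successor in Z. Z1 = {Recv, Grant}; fixed.
Sat(AF A[empty U (empty ∧ valid)]) = {Recv, Grant}
Grant ∈ Sat(AF A[empty U (empty ∧ valid)]) = {Recv, Grant}, so the formula holds at Grant.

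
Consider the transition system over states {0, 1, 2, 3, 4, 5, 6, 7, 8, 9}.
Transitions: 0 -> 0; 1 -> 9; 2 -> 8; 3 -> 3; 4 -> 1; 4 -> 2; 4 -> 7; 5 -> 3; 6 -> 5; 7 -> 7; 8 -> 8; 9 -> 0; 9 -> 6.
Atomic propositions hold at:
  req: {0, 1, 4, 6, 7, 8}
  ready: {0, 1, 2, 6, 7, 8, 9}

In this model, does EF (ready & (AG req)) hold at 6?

AG req: greatest fixpoint, start Z0 = {0, 1, 4, 6, 7, 8}, keep only states in Sat with every successor in Z. Z1 = {0, 7, 8}; fixed.
Sat(AG req) = {0, 7, 8}
Sat(ready & (AG req)) = {0, 7, 8}
EF (ready & (AG req)): least fixpoint, start Z0 = {0, 7, 8}, add states with some successor in Z. Z1 = {0, 2, 4, 7, 8, 9}; Z2 = {0, 1, 2, 4, 7, 8, 9}; fixed.
Sat(EF (ready & (AG req))) = {0, 1, 2, 4, 7, 8, 9}
6 ∉ Sat(EF (ready & (AG req))) = {0, 1, 2, 4, 7, 8, 9}, so the formula does not hold at 6.

No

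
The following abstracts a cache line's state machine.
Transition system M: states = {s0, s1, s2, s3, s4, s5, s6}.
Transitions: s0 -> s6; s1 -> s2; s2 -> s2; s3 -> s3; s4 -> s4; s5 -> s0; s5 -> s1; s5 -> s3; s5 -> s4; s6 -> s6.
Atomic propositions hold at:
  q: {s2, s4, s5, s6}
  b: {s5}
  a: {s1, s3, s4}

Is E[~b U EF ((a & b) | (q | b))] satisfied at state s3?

Sat(~b) = {s0, s1, s2, s3, s4, s6}
Sat(a & b) = ∅
Sat(q | b) = {s2, s4, s5, s6}
Sat((a & b) | (q | b)) = {s2, s4, s5, s6}
EF ((a & b) | (q | b)): least fixpoint, start Z0 = {s2, s4, s5, s6}, add states with some successor in Z. Z1 = {s0, s1, s2, s4, s5, s6}; fixed.
Sat(EF ((a & b) | (q | b))) = {s0, s1, s2, s4, s5, s6}
E[~b U EF ((a & b) | (q | b))]: least fixpoint, start Z0 = Sat(EF ((a & b) | (q | b))) = {s0, s1, s2, s4, s5, s6}, add states in Sat(~b) with some successor in Z. Already a fixed point.
Sat(E[~b U EF ((a & b) | (q | b))]) = {s0, s1, s2, s4, s5, s6}
s3 ∉ Sat(E[~b U EF ((a & b) | (q | b))]) = {s0, s1, s2, s4, s5, s6}, so the formula does not hold at s3.

No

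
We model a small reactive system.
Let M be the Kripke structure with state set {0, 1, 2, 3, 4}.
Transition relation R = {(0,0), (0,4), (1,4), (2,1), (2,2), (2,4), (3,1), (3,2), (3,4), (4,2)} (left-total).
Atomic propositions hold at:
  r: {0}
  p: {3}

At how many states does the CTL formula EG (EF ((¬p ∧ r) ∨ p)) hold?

Sat(¬p) = {0, 1, 2, 4}
Sat(¬p ∧ r) = {0}
Sat((¬p ∧ r) ∨ p) = {0, 3}
EF ((¬p ∧ r) ∨ p): least fixpoint, start Z0 = {0, 3}, add states with some successor in Z. Already a fixed point.
Sat(EF ((¬p ∧ r) ∨ p)) = {0, 3}
EG (EF ((¬p ∧ r) ∨ p)): greatest fixpoint, start Z0 = {0, 3}, keep only states in Sat with some successor in Z. Z1 = {0}; fixed.
Sat(EG (EF ((¬p ∧ r) ∨ p))) = {0}
|Sat(EG (EF ((¬p ∧ r) ∨ p)))| = |{0}| = 1.

1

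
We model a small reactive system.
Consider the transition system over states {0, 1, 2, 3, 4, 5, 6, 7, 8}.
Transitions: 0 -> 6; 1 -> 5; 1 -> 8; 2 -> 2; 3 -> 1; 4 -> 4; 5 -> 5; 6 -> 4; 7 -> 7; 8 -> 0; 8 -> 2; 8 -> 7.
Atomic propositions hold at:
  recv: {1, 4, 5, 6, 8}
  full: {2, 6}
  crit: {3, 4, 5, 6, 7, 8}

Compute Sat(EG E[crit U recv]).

{1, 3, 4, 5, 6}

E[crit U recv]: least fixpoint, start Z0 = Sat(recv) = {1, 4, 5, 6, 8}, add states in Sat(crit) with some successor in Z. Z1 = {1, 3, 4, 5, 6, 8}; fixed.
Sat(E[crit U recv]) = {1, 3, 4, 5, 6, 8}
EG E[crit U recv]: greatest fixpoint, start Z0 = {1, 3, 4, 5, 6, 8}, keep only states in Sat with some successor in Z. Z1 = {1, 3, 4, 5, 6}; fixed.
Sat(EG E[crit U recv]) = {1, 3, 4, 5, 6}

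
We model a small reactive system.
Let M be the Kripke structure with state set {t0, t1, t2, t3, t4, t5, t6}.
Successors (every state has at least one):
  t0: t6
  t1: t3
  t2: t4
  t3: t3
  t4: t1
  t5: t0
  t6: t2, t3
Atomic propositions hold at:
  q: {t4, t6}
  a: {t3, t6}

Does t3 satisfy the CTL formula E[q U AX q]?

Sat(AX q) = {s : every successor in {t4, t6}} = {t0, t2}
E[q U AX q]: least fixpoint, start Z0 = Sat(AX q) = {t0, t2}, add states in Sat(q) with some successor in Z. Z1 = {t0, t2, t6}; fixed.
Sat(E[q U AX q]) = {t0, t2, t6}
t3 ∉ Sat(E[q U AX q]) = {t0, t2, t6}, so the formula does not hold at t3.

No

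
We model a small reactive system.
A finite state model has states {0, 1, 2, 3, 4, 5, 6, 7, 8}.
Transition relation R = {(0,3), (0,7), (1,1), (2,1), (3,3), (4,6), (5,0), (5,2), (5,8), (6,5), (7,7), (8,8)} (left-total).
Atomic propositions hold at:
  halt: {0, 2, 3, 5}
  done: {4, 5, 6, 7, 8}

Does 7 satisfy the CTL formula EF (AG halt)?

No

AG halt: greatest fixpoint, start Z0 = {0, 2, 3, 5}, keep only states in Sat with every successor in Z. Z1 = {3}; fixed.
Sat(AG halt) = {3}
EF (AG halt): least fixpoint, start Z0 = {3}, add states with some successor in Z. Z1 = {0, 3}; Z2 = {0, 3, 5}; Z3 = {0, 3, 5, 6}; Z4 = {0, 3, 4, 5, 6}; fixed.
Sat(EF (AG halt)) = {0, 3, 4, 5, 6}
7 ∉ Sat(EF (AG halt)) = {0, 3, 4, 5, 6}, so the formula does not hold at 7.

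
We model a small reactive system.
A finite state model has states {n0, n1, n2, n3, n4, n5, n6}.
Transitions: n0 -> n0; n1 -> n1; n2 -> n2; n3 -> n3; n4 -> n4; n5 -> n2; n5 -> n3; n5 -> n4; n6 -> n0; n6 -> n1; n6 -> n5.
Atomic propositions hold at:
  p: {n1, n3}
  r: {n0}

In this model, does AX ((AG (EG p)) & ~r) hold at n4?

No

EG p: greatest fixpoint, start Z0 = {n1, n3}, keep only states in Sat with some successor in Z. Already a fixed point.
Sat(EG p) = {n1, n3}
AG (EG p): greatest fixpoint, start Z0 = {n1, n3}, keep only states in Sat with every successor in Z. Already a fixed point.
Sat(AG (EG p)) = {n1, n3}
Sat(~r) = {n1, n2, n3, n4, n5, n6}
Sat((AG (EG p)) & ~r) = {n1, n3}
Sat(AX ((AG (EG p)) & ~r)) = {s : every successor in {n1, n3}} = {n1, n3}
n4 ∉ Sat(AX ((AG (EG p)) & ~r)) = {n1, n3}, so the formula does not hold at n4.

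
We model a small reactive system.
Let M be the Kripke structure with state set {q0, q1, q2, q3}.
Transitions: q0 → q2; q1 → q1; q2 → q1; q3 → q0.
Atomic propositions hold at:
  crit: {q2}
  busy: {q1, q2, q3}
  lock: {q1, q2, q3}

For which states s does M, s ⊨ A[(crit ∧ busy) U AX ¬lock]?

{q3}

Sat(crit ∧ busy) = {q2}
Sat(¬lock) = {q0}
Sat(AX ¬lock) = {s : every successor in {q0}} = {q3}
A[(crit ∧ busy) U AX ¬lock]: least fixpoint, start Z0 = Sat(AX ¬lock) = {q3}, add states in Sat(crit ∧ busy) with every successor in Z. Already a fixed point.
Sat(A[(crit ∧ busy) U AX ¬lock]) = {q3}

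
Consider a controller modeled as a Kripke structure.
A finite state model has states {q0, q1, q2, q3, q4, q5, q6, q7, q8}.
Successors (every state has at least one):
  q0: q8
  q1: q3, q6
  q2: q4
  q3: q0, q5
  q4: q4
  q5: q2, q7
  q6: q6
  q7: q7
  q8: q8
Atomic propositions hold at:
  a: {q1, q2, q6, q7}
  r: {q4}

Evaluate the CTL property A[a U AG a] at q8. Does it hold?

AG a: greatest fixpoint, start Z0 = {q1, q2, q6, q7}, keep only states in Sat with every successor in Z. Z1 = {q6, q7}; fixed.
Sat(AG a) = {q6, q7}
A[a U AG a]: least fixpoint, start Z0 = Sat(AG a) = {q6, q7}, add states in Sat(a) with every successor in Z. Already a fixed point.
Sat(A[a U AG a]) = {q6, q7}
q8 ∉ Sat(A[a U AG a]) = {q6, q7}, so the formula does not hold at q8.

No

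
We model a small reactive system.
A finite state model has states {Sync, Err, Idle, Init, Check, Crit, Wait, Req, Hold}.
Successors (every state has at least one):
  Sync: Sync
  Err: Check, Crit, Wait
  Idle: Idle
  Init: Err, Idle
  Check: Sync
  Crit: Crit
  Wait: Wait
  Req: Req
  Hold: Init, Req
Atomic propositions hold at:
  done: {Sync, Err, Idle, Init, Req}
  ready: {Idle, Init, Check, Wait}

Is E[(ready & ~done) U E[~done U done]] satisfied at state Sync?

Sat(~done) = {Check, Crit, Wait, Hold}
Sat(ready & ~done) = {Check, Wait}
E[~done U done]: least fixpoint, start Z0 = Sat(done) = {Sync, Err, Idle, Init, Req}, add states in Sat(~done) with some successor in Z. Z1 = {Sync, Err, Idle, Init, Check, Req, Hold}; fixed.
Sat(E[~done U done]) = {Sync, Err, Idle, Init, Check, Req, Hold}
E[(ready & ~done) U E[~done U done]]: least fixpoint, start Z0 = Sat(E[~done U done]) = {Sync, Err, Idle, Init, Check, Req, Hold}, add states in Sat(ready & ~done) with some successor in Z. Already a fixed point.
Sat(E[(ready & ~done) U E[~done U done]]) = {Sync, Err, Idle, Init, Check, Req, Hold}
Sync ∈ Sat(E[(ready & ~done) U E[~done U done]]) = {Sync, Err, Idle, Init, Check, Req, Hold}, so the formula holds at Sync.

Yes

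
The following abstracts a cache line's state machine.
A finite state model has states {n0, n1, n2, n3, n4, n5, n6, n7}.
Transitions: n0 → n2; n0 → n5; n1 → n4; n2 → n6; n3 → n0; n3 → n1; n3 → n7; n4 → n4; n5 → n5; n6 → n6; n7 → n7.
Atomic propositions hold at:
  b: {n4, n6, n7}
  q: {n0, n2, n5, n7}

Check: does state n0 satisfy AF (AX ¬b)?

Yes

Sat(¬b) = {n0, n1, n2, n3, n5}
Sat(AX ¬b) = {s : every successor in {n0, n1, n2, n3, n5}} = {n0, n5}
AF (AX ¬b): least fixpoint, start Z0 = {n0, n5}, add states with every successor in Z. Already a fixed point.
Sat(AF (AX ¬b)) = {n0, n5}
n0 ∈ Sat(AF (AX ¬b)) = {n0, n5}, so the formula holds at n0.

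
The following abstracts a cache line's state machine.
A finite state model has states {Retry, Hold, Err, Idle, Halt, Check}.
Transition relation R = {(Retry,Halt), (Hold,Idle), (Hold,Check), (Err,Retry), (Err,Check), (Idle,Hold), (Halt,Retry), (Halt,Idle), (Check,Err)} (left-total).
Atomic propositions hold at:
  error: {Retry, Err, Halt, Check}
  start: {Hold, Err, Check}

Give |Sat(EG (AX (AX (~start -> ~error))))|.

2

Sat(~start) = {Retry, Idle, Halt}
Sat(~error) = {Hold, Idle}
Sat(~start -> ~error) = {Hold, Err, Idle, Check}
Sat(AX (~start -> ~error)) = {s : every successor in {Hold, Err, Idle, Check}} = {Hold, Idle, Check}
Sat(AX (AX (~start -> ~error))) = {s : every successor in {Hold, Idle, Check}} = {Hold, Idle}
EG (AX (AX (~start -> ~error))): greatest fixpoint, start Z0 = {Hold, Idle}, keep only states in Sat with some successor in Z. Already a fixed point.
Sat(EG (AX (AX (~start -> ~error)))) = {Hold, Idle}
|Sat(EG (AX (AX (~start -> ~error))))| = |{Hold, Idle}| = 2.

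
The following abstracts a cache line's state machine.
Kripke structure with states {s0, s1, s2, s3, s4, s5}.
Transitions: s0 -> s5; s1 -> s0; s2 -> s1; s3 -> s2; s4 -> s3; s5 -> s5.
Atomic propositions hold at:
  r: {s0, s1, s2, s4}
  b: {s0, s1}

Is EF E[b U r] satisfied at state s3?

Yes

E[b U r]: least fixpoint, start Z0 = Sat(r) = {s0, s1, s2, s4}, add states in Sat(b) with some successor in Z. Already a fixed point.
Sat(E[b U r]) = {s0, s1, s2, s4}
EF E[b U r]: least fixpoint, start Z0 = {s0, s1, s2, s4}, add states with some successor in Z. Z1 = {s0, s1, s2, s3, s4}; fixed.
Sat(EF E[b U r]) = {s0, s1, s2, s3, s4}
s3 ∈ Sat(EF E[b U r]) = {s0, s1, s2, s3, s4}, so the formula holds at s3.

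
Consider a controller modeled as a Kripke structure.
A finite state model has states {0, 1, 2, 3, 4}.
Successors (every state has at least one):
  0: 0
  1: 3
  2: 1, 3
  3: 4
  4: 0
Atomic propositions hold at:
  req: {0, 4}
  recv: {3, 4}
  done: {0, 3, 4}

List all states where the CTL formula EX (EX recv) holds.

{1, 2}

Sat(EX recv) = {s : some successor in {3, 4}} = {1, 2, 3}
Sat(EX (EX recv)) = {s : some successor in {1, 2, 3}} = {1, 2}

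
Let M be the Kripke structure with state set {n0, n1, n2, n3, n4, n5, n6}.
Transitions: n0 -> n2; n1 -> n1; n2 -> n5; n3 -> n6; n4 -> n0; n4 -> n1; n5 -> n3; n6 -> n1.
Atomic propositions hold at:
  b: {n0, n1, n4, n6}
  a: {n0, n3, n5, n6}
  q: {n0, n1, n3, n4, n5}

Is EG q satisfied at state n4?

Yes

EG q: greatest fixpoint, start Z0 = {n0, n1, n3, n4, n5}, keep only states in Sat with some successor in Z. Z1 = {n1, n4, n5}; Z2 = {n1, n4}; fixed.
Sat(EG q) = {n1, n4}
n4 ∈ Sat(EG q) = {n1, n4}, so the formula holds at n4.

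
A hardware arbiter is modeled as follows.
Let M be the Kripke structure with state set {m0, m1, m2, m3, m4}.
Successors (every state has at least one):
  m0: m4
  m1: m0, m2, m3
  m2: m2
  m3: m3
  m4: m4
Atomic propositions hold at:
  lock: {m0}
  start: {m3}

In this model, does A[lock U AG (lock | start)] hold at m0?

No

Sat(lock | start) = {m0, m3}
AG (lock | start): greatest fixpoint, start Z0 = {m0, m3}, keep only states in Sat with every successor in Z. Z1 = {m3}; fixed.
Sat(AG (lock | start)) = {m3}
A[lock U AG (lock | start)]: least fixpoint, start Z0 = Sat(AG (lock | start)) = {m3}, add states in Sat(lock) with every successor in Z. Already a fixed point.
Sat(A[lock U AG (lock | start)]) = {m3}
m0 ∉ Sat(A[lock U AG (lock | start)]) = {m3}, so the formula does not hold at m0.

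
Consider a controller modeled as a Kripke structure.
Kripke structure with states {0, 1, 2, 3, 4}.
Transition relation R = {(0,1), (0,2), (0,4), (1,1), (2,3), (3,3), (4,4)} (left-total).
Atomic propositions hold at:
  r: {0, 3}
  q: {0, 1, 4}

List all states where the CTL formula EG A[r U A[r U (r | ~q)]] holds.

{0, 2, 3}

Sat(~q) = {2, 3}
Sat(r | ~q) = {0, 2, 3}
A[r U (r | ~q)]: least fixpoint, start Z0 = Sat((r | ~q)) = {0, 2, 3}, add states in Sat(r) with every successor in Z. Already a fixed point.
Sat(A[r U (r | ~q)]) = {0, 2, 3}
A[r U A[r U (r | ~q)]]: least fixpoint, start Z0 = Sat(A[r U (r | ~q)]) = {0, 2, 3}, add states in Sat(r) with every successor in Z. Already a fixed point.
Sat(A[r U A[r U (r | ~q)]]) = {0, 2, 3}
EG A[r U A[r U (r | ~q)]]: greatest fixpoint, start Z0 = {0, 2, 3}, keep only states in Sat with some successor in Z. Already a fixed point.
Sat(EG A[r U A[r U (r | ~q)]]) = {0, 2, 3}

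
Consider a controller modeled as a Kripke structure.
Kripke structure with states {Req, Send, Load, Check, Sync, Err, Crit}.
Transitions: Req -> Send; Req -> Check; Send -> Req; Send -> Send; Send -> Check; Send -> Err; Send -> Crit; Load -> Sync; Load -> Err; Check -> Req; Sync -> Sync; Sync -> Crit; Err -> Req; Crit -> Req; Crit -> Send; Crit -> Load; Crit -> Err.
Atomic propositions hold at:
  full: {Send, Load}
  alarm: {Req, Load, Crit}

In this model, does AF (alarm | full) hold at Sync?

Sat(alarm | full) = {Req, Send, Load, Crit}
AF (alarm | full): least fixpoint, start Z0 = {Req, Send, Load, Crit}, add states with every successor in Z. Z1 = {Req, Send, Load, Check, Err, Crit}; fixed.
Sat(AF (alarm | full)) = {Req, Send, Load, Check, Err, Crit}
Sync ∉ Sat(AF (alarm | full)) = {Req, Send, Load, Check, Err, Crit}, so the formula does not hold at Sync.

No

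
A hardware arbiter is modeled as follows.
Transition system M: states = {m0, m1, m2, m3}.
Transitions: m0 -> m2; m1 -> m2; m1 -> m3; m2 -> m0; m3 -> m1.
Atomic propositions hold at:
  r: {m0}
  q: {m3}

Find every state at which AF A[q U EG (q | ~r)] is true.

Sat(~r) = {m1, m2, m3}
Sat(q | ~r) = {m1, m2, m3}
EG (q | ~r): greatest fixpoint, start Z0 = {m1, m2, m3}, keep only states in Sat with some successor in Z. Z1 = {m1, m3}; fixed.
Sat(EG (q | ~r)) = {m1, m3}
A[q U EG (q | ~r)]: least fixpoint, start Z0 = Sat(EG (q | ~r)) = {m1, m3}, add states in Sat(q) with every successor in Z. Already a fixed point.
Sat(A[q U EG (q | ~r)]) = {m1, m3}
AF A[q U EG (q | ~r)]: least fixpoint, start Z0 = {m1, m3}, add states with every successor in Z. Already a fixed point.
Sat(AF A[q U EG (q | ~r)]) = {m1, m3}

{m1, m3}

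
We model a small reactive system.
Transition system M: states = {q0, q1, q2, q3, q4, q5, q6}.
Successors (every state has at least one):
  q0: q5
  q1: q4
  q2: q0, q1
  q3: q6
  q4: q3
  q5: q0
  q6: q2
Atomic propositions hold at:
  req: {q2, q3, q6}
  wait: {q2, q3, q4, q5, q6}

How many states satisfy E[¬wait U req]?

3

Sat(¬wait) = {q0, q1}
E[¬wait U req]: least fixpoint, start Z0 = Sat(req) = {q2, q3, q6}, add states in Sat(¬wait) with some successor in Z. Already a fixed point.
Sat(E[¬wait U req]) = {q2, q3, q6}
|Sat(E[¬wait U req])| = |{q2, q3, q6}| = 3.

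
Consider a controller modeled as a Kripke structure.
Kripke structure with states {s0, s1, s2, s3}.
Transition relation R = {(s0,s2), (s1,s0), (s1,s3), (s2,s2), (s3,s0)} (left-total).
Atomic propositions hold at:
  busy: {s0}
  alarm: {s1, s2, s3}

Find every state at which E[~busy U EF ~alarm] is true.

{s0, s1, s3}

Sat(~busy) = {s1, s2, s3}
Sat(~alarm) = {s0}
EF ~alarm: least fixpoint, start Z0 = {s0}, add states with some successor in Z. Z1 = {s0, s1, s3}; fixed.
Sat(EF ~alarm) = {s0, s1, s3}
E[~busy U EF ~alarm]: least fixpoint, start Z0 = Sat(EF ~alarm) = {s0, s1, s3}, add states in Sat(~busy) with some successor in Z. Already a fixed point.
Sat(E[~busy U EF ~alarm]) = {s0, s1, s3}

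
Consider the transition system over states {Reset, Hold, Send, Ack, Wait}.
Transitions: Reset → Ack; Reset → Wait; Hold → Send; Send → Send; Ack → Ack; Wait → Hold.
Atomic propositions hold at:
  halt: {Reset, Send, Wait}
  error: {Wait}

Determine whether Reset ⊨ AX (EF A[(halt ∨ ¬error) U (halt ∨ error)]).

Sat(¬error) = {Reset, Hold, Send, Ack}
Sat(halt ∨ ¬error) = {Reset, Hold, Send, Ack, Wait}
Sat(halt ∨ error) = {Reset, Send, Wait}
A[(halt ∨ ¬error) U (halt ∨ error)]: least fixpoint, start Z0 = Sat((halt ∨ error)) = {Reset, Send, Wait}, add states in Sat(halt ∨ ¬error) with every successor in Z. Z1 = {Reset, Hold, Send, Wait}; fixed.
Sat(A[(halt ∨ ¬error) U (halt ∨ error)]) = {Reset, Hold, Send, Wait}
EF A[(halt ∨ ¬error) U (halt ∨ error)]: least fixpoint, start Z0 = {Reset, Hold, Send, Wait}, add states with some successor in Z. Already a fixed point.
Sat(EF A[(halt ∨ ¬error) U (halt ∨ error)]) = {Reset, Hold, Send, Wait}
Sat(AX (EF A[(halt ∨ ¬error) U (halt ∨ error)])) = {s : every successor in {Reset, Hold, Send, Wait}} = {Hold, Send, Wait}
Reset ∉ Sat(AX (EF A[(halt ∨ ¬error) U (halt ∨ error)])) = {Hold, Send, Wait}, so the formula does not hold at Reset.

No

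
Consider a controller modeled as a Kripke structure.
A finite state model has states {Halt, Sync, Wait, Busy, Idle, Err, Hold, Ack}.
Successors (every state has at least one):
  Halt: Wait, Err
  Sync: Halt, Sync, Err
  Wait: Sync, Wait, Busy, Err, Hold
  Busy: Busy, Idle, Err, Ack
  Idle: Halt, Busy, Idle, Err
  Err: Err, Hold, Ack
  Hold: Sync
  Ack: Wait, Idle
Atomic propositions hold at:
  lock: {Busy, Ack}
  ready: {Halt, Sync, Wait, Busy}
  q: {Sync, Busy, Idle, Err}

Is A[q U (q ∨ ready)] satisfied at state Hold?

Sat(q ∨ ready) = {Halt, Sync, Wait, Busy, Idle, Err}
A[q U (q ∨ ready)]: least fixpoint, start Z0 = Sat((q ∨ ready)) = {Halt, Sync, Wait, Busy, Idle, Err}, add states in Sat(q) with every successor in Z. Already a fixed point.
Sat(A[q U (q ∨ ready)]) = {Halt, Sync, Wait, Busy, Idle, Err}
Hold ∉ Sat(A[q U (q ∨ ready)]) = {Halt, Sync, Wait, Busy, Idle, Err}, so the formula does not hold at Hold.

No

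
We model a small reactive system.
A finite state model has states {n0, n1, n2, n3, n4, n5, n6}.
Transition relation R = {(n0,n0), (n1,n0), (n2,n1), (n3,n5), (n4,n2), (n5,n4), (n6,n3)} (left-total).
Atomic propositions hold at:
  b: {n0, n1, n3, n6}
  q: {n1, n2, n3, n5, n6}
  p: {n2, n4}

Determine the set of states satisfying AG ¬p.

{n0, n1}

Sat(¬p) = {n0, n1, n3, n5, n6}
AG ¬p: greatest fixpoint, start Z0 = {n0, n1, n3, n5, n6}, keep only states in Sat with every successor in Z. Z1 = {n0, n1, n3, n6}; Z2 = {n0, n1, n6}; Z3 = {n0, n1}; fixed.
Sat(AG ¬p) = {n0, n1}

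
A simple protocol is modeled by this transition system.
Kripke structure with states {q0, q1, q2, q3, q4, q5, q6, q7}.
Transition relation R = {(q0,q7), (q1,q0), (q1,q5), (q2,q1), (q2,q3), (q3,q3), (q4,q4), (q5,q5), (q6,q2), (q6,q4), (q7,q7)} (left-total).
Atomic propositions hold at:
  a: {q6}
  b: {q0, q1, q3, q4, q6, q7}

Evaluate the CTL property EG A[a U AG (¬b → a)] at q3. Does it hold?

Sat(¬b) = {q2, q5}
Sat(¬b → a) = {q0, q1, q3, q4, q6, q7}
AG (¬b → a): greatest fixpoint, start Z0 = {q0, q1, q3, q4, q6, q7}, keep only states in Sat with every successor in Z. Z1 = {q0, q3, q4, q7}; fixed.
Sat(AG (¬b → a)) = {q0, q3, q4, q7}
A[a U AG (¬b → a)]: least fixpoint, start Z0 = Sat(AG (¬b → a)) = {q0, q3, q4, q7}, add states in Sat(a) with every successor in Z. Already a fixed point.
Sat(A[a U AG (¬b → a)]) = {q0, q3, q4, q7}
EG A[a U AG (¬b → a)]: greatest fixpoint, start Z0 = {q0, q3, q4, q7}, keep only states in Sat with some successor in Z. Already a fixed point.
Sat(EG A[a U AG (¬b → a)]) = {q0, q3, q4, q7}
q3 ∈ Sat(EG A[a U AG (¬b → a)]) = {q0, q3, q4, q7}, so the formula holds at q3.

Yes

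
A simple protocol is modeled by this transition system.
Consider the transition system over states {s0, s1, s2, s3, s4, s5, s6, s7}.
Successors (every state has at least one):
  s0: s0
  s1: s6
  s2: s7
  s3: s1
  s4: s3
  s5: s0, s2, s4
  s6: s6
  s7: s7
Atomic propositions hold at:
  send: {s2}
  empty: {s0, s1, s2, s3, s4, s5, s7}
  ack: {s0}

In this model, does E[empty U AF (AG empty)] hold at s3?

No

AG empty: greatest fixpoint, start Z0 = {s0, s1, s2, s3, s4, s5, s7}, keep only states in Sat with every successor in Z. Z1 = {s0, s2, s3, s4, s5, s7}; Z2 = {s0, s2, s4, s5, s7}; Z3 = {s0, s2, s5, s7}; Z4 = {s0, s2, s7}; fixed.
Sat(AG empty) = {s0, s2, s7}
AF (AG empty): least fixpoint, start Z0 = {s0, s2, s7}, add states with every successor in Z. Already a fixed point.
Sat(AF (AG empty)) = {s0, s2, s7}
E[empty U AF (AG empty)]: least fixpoint, start Z0 = Sat(AF (AG empty)) = {s0, s2, s7}, add states in Sat(empty) with some successor in Z. Z1 = {s0, s2, s5, s7}; fixed.
Sat(E[empty U AF (AG empty)]) = {s0, s2, s5, s7}
s3 ∉ Sat(E[empty U AF (AG empty)]) = {s0, s2, s5, s7}, so the formula does not hold at s3.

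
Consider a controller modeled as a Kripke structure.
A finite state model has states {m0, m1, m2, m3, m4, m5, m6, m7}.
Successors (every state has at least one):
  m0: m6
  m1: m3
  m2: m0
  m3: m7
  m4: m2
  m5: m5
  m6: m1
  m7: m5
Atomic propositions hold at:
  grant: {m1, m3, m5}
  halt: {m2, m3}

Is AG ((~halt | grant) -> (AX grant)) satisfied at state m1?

Sat(~halt) = {m0, m1, m4, m5, m6, m7}
Sat(~halt | grant) = {m0, m1, m3, m4, m5, m6, m7}
Sat(AX grant) = {s : every successor in {m1, m3, m5}} = {m1, m5, m6, m7}
Sat((~halt | grant) -> (AX grant)) = {m1, m2, m5, m6, m7}
AG ((~halt | grant) -> (AX grant)): greatest fixpoint, start Z0 = {m1, m2, m5, m6, m7}, keep only states in Sat with every successor in Z. Z1 = {m5, m6, m7}; Z2 = {m5, m7}; fixed.
Sat(AG ((~halt | grant) -> (AX grant))) = {m5, m7}
m1 ∉ Sat(AG ((~halt | grant) -> (AX grant))) = {m5, m7}, so the formula does not hold at m1.

No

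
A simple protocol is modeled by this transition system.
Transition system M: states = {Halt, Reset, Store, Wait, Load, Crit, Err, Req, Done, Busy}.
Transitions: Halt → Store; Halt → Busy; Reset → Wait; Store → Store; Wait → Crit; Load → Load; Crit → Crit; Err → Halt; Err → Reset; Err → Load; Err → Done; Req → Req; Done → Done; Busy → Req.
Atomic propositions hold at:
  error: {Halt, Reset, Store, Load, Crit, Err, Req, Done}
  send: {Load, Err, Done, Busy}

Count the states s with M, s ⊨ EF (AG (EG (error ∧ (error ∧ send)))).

Sat(error ∧ send) = {Load, Err, Done}
Sat(error ∧ (error ∧ send)) = {Load, Err, Done}
EG (error ∧ (error ∧ send)): greatest fixpoint, start Z0 = {Load, Err, Done}, keep only states in Sat with some successor in Z. Already a fixed point.
Sat(EG (error ∧ (error ∧ send))) = {Load, Err, Done}
AG (EG (error ∧ (error ∧ send))): greatest fixpoint, start Z0 = {Load, Err, Done}, keep only states in Sat with every successor in Z. Z1 = {Load, Done}; fixed.
Sat(AG (EG (error ∧ (error ∧ send)))) = {Load, Done}
EF (AG (EG (error ∧ (error ∧ send)))): least fixpoint, start Z0 = {Load, Done}, add states with some successor in Z. Z1 = {Load, Err, Done}; fixed.
Sat(EF (AG (EG (error ∧ (error ∧ send))))) = {Load, Err, Done}
|Sat(EF (AG (EG (error ∧ (error ∧ send)))))| = |{Load, Err, Done}| = 3.

3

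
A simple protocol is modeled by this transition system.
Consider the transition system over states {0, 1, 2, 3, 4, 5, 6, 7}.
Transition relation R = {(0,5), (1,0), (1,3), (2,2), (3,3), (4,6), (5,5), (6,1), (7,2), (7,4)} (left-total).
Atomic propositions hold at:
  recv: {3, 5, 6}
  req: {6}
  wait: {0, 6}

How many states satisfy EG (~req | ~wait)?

Sat(~req) = {0, 1, 2, 3, 4, 5, 7}
Sat(~wait) = {1, 2, 3, 4, 5, 7}
Sat(~req | ~wait) = {0, 1, 2, 3, 4, 5, 7}
EG (~req | ~wait): greatest fixpoint, start Z0 = {0, 1, 2, 3, 4, 5, 7}, keep only states in Sat with some successor in Z. Z1 = {0, 1, 2, 3, 5, 7}; fixed.
Sat(EG (~req | ~wait)) = {0, 1, 2, 3, 5, 7}
|Sat(EG (~req | ~wait))| = |{0, 1, 2, 3, 5, 7}| = 6.

6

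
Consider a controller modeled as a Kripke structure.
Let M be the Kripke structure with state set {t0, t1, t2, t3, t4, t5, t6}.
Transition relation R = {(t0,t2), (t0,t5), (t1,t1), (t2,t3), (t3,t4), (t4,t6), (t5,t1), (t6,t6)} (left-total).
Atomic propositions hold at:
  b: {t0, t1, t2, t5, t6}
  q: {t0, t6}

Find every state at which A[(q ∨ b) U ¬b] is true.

Sat(q ∨ b) = {t0, t1, t2, t5, t6}
Sat(¬b) = {t3, t4}
A[(q ∨ b) U ¬b]: least fixpoint, start Z0 = Sat(¬b) = {t3, t4}, add states in Sat(q ∨ b) with every successor in Z. Z1 = {t2, t3, t4}; fixed.
Sat(A[(q ∨ b) U ¬b]) = {t2, t3, t4}

{t2, t3, t4}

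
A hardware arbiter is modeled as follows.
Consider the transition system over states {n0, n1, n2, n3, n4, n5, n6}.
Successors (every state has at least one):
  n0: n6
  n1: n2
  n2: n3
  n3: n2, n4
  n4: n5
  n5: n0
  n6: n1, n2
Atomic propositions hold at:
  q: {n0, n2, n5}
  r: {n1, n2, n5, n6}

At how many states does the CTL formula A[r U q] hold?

A[r U q]: least fixpoint, start Z0 = Sat(q) = {n0, n2, n5}, add states in Sat(r) with every successor in Z. Z1 = {n0, n1, n2, n5}; Z2 = {n0, n1, n2, n5, n6}; fixed.
Sat(A[r U q]) = {n0, n1, n2, n5, n6}
|Sat(A[r U q])| = |{n0, n1, n2, n5, n6}| = 5.

5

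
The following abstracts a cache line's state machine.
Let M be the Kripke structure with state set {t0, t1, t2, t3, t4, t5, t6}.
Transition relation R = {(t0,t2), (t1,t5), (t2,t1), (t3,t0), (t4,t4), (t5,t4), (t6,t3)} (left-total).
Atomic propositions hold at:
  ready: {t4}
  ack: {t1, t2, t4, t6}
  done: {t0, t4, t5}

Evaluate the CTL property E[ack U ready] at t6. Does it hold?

No

E[ack U ready]: least fixpoint, start Z0 = Sat(ready) = {t4}, add states in Sat(ack) with some successor in Z. Already a fixed point.
Sat(E[ack U ready]) = {t4}
t6 ∉ Sat(E[ack U ready]) = {t4}, so the formula does not hold at t6.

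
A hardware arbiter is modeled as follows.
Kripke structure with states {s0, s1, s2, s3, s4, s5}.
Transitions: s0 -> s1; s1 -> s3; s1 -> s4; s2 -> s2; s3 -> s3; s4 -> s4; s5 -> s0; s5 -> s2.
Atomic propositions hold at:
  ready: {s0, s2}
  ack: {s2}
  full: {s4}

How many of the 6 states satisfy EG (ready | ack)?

Sat(ready | ack) = {s0, s2}
EG (ready | ack): greatest fixpoint, start Z0 = {s0, s2}, keep only states in Sat with some successor in Z. Z1 = {s2}; fixed.
Sat(EG (ready | ack)) = {s2}
|Sat(EG (ready | ack))| = |{s2}| = 1.

1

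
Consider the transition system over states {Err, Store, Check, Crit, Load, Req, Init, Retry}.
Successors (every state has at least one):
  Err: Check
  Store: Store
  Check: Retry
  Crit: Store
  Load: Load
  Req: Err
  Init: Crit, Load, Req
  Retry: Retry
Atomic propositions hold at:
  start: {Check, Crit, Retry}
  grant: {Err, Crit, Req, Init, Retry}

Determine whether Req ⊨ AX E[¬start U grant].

Sat(¬start) = {Err, Store, Load, Req, Init}
E[¬start U grant]: least fixpoint, start Z0 = Sat(grant) = {Err, Crit, Req, Init, Retry}, add states in Sat(¬start) with some successor in Z. Already a fixed point.
Sat(E[¬start U grant]) = {Err, Crit, Req, Init, Retry}
Sat(AX E[¬start U grant]) = {s : every successor in {Err, Crit, Req, Init, Retry}} = {Check, Req, Retry}
Req ∈ Sat(AX E[¬start U grant]) = {Check, Req, Retry}, so the formula holds at Req.

Yes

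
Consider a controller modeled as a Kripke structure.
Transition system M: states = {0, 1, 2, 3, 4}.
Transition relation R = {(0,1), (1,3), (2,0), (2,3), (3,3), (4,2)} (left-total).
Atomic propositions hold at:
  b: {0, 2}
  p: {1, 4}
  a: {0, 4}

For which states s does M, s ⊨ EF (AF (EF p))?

EF p: least fixpoint, start Z0 = {1, 4}, add states with some successor in Z. Z1 = {0, 1, 4}; Z2 = {0, 1, 2, 4}; fixed.
Sat(EF p) = {0, 1, 2, 4}
AF (EF p): least fixpoint, start Z0 = {0, 1, 2, 4}, add states with every successor in Z. Already a fixed point.
Sat(AF (EF p)) = {0, 1, 2, 4}
EF (AF (EF p)): least fixpoint, start Z0 = {0, 1, 2, 4}, add states with some successor in Z. Already a fixed point.
Sat(EF (AF (EF p))) = {0, 1, 2, 4}

{0, 1, 2, 4}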